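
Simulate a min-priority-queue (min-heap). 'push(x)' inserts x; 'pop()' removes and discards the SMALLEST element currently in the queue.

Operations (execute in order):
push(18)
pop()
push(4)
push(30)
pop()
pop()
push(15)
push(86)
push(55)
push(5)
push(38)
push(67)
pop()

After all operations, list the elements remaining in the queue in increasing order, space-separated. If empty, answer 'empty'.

push(18): heap contents = [18]
pop() → 18: heap contents = []
push(4): heap contents = [4]
push(30): heap contents = [4, 30]
pop() → 4: heap contents = [30]
pop() → 30: heap contents = []
push(15): heap contents = [15]
push(86): heap contents = [15, 86]
push(55): heap contents = [15, 55, 86]
push(5): heap contents = [5, 15, 55, 86]
push(38): heap contents = [5, 15, 38, 55, 86]
push(67): heap contents = [5, 15, 38, 55, 67, 86]
pop() → 5: heap contents = [15, 38, 55, 67, 86]

Answer: 15 38 55 67 86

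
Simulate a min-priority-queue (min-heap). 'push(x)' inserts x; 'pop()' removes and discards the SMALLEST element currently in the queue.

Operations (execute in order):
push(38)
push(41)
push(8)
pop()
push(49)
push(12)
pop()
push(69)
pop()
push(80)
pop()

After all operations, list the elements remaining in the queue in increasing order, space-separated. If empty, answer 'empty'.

push(38): heap contents = [38]
push(41): heap contents = [38, 41]
push(8): heap contents = [8, 38, 41]
pop() → 8: heap contents = [38, 41]
push(49): heap contents = [38, 41, 49]
push(12): heap contents = [12, 38, 41, 49]
pop() → 12: heap contents = [38, 41, 49]
push(69): heap contents = [38, 41, 49, 69]
pop() → 38: heap contents = [41, 49, 69]
push(80): heap contents = [41, 49, 69, 80]
pop() → 41: heap contents = [49, 69, 80]

Answer: 49 69 80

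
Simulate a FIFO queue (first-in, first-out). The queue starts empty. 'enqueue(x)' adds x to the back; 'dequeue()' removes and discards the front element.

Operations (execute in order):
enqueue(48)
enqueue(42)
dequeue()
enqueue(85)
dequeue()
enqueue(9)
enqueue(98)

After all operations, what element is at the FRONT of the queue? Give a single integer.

enqueue(48): queue = [48]
enqueue(42): queue = [48, 42]
dequeue(): queue = [42]
enqueue(85): queue = [42, 85]
dequeue(): queue = [85]
enqueue(9): queue = [85, 9]
enqueue(98): queue = [85, 9, 98]

Answer: 85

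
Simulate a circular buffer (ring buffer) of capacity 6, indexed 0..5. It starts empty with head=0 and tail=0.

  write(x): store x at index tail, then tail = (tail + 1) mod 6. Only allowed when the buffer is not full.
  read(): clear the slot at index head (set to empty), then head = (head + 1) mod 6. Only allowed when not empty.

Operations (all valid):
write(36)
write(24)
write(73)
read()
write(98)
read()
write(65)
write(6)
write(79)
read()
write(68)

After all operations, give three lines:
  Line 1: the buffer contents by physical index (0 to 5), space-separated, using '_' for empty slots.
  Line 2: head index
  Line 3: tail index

write(36): buf=[36 _ _ _ _ _], head=0, tail=1, size=1
write(24): buf=[36 24 _ _ _ _], head=0, tail=2, size=2
write(73): buf=[36 24 73 _ _ _], head=0, tail=3, size=3
read(): buf=[_ 24 73 _ _ _], head=1, tail=3, size=2
write(98): buf=[_ 24 73 98 _ _], head=1, tail=4, size=3
read(): buf=[_ _ 73 98 _ _], head=2, tail=4, size=2
write(65): buf=[_ _ 73 98 65 _], head=2, tail=5, size=3
write(6): buf=[_ _ 73 98 65 6], head=2, tail=0, size=4
write(79): buf=[79 _ 73 98 65 6], head=2, tail=1, size=5
read(): buf=[79 _ _ 98 65 6], head=3, tail=1, size=4
write(68): buf=[79 68 _ 98 65 6], head=3, tail=2, size=5

Answer: 79 68 _ 98 65 6
3
2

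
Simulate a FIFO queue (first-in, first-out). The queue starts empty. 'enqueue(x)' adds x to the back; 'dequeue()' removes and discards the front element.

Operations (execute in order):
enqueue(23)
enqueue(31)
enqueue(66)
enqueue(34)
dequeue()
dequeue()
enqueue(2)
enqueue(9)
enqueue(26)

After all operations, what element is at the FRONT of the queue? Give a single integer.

enqueue(23): queue = [23]
enqueue(31): queue = [23, 31]
enqueue(66): queue = [23, 31, 66]
enqueue(34): queue = [23, 31, 66, 34]
dequeue(): queue = [31, 66, 34]
dequeue(): queue = [66, 34]
enqueue(2): queue = [66, 34, 2]
enqueue(9): queue = [66, 34, 2, 9]
enqueue(26): queue = [66, 34, 2, 9, 26]

Answer: 66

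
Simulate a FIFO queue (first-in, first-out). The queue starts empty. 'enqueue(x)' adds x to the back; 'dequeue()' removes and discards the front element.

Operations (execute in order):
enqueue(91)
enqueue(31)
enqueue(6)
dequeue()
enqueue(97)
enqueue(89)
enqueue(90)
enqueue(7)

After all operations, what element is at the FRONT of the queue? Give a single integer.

Answer: 31

Derivation:
enqueue(91): queue = [91]
enqueue(31): queue = [91, 31]
enqueue(6): queue = [91, 31, 6]
dequeue(): queue = [31, 6]
enqueue(97): queue = [31, 6, 97]
enqueue(89): queue = [31, 6, 97, 89]
enqueue(90): queue = [31, 6, 97, 89, 90]
enqueue(7): queue = [31, 6, 97, 89, 90, 7]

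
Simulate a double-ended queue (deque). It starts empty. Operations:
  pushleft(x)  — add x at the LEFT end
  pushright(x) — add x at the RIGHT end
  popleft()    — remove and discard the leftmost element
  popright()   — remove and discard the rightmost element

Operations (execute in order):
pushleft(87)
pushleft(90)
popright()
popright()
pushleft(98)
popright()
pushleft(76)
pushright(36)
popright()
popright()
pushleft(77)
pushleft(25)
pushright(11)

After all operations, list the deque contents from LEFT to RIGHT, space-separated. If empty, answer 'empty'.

Answer: 25 77 11

Derivation:
pushleft(87): [87]
pushleft(90): [90, 87]
popright(): [90]
popright(): []
pushleft(98): [98]
popright(): []
pushleft(76): [76]
pushright(36): [76, 36]
popright(): [76]
popright(): []
pushleft(77): [77]
pushleft(25): [25, 77]
pushright(11): [25, 77, 11]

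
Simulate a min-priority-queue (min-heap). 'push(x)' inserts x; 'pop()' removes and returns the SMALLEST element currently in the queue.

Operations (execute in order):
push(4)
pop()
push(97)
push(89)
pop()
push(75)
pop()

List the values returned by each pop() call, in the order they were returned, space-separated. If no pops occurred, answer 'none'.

Answer: 4 89 75

Derivation:
push(4): heap contents = [4]
pop() → 4: heap contents = []
push(97): heap contents = [97]
push(89): heap contents = [89, 97]
pop() → 89: heap contents = [97]
push(75): heap contents = [75, 97]
pop() → 75: heap contents = [97]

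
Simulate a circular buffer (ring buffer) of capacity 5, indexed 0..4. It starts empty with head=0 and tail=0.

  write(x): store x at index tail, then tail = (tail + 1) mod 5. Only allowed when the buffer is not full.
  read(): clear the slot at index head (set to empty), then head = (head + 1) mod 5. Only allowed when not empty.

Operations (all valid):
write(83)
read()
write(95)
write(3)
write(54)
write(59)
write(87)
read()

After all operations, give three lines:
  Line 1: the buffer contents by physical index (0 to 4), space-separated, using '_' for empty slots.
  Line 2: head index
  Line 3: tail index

write(83): buf=[83 _ _ _ _], head=0, tail=1, size=1
read(): buf=[_ _ _ _ _], head=1, tail=1, size=0
write(95): buf=[_ 95 _ _ _], head=1, tail=2, size=1
write(3): buf=[_ 95 3 _ _], head=1, tail=3, size=2
write(54): buf=[_ 95 3 54 _], head=1, tail=4, size=3
write(59): buf=[_ 95 3 54 59], head=1, tail=0, size=4
write(87): buf=[87 95 3 54 59], head=1, tail=1, size=5
read(): buf=[87 _ 3 54 59], head=2, tail=1, size=4

Answer: 87 _ 3 54 59
2
1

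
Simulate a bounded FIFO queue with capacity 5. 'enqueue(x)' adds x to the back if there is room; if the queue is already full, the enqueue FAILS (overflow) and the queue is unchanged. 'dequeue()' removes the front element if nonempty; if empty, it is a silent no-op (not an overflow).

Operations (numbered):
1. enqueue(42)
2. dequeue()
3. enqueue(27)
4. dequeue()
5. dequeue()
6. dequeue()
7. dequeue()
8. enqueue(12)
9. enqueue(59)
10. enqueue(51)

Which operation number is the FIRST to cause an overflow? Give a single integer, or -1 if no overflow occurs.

Answer: -1

Derivation:
1. enqueue(42): size=1
2. dequeue(): size=0
3. enqueue(27): size=1
4. dequeue(): size=0
5. dequeue(): empty, no-op, size=0
6. dequeue(): empty, no-op, size=0
7. dequeue(): empty, no-op, size=0
8. enqueue(12): size=1
9. enqueue(59): size=2
10. enqueue(51): size=3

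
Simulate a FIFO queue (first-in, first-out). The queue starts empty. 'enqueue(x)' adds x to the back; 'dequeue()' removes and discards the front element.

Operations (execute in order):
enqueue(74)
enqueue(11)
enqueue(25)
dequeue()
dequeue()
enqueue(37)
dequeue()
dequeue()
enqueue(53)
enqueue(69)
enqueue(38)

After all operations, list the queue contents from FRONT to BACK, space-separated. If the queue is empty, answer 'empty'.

Answer: 53 69 38

Derivation:
enqueue(74): [74]
enqueue(11): [74, 11]
enqueue(25): [74, 11, 25]
dequeue(): [11, 25]
dequeue(): [25]
enqueue(37): [25, 37]
dequeue(): [37]
dequeue(): []
enqueue(53): [53]
enqueue(69): [53, 69]
enqueue(38): [53, 69, 38]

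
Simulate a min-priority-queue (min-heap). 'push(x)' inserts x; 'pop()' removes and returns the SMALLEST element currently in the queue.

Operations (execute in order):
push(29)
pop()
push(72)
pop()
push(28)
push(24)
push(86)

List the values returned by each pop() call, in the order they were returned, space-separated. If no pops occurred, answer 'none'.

Answer: 29 72

Derivation:
push(29): heap contents = [29]
pop() → 29: heap contents = []
push(72): heap contents = [72]
pop() → 72: heap contents = []
push(28): heap contents = [28]
push(24): heap contents = [24, 28]
push(86): heap contents = [24, 28, 86]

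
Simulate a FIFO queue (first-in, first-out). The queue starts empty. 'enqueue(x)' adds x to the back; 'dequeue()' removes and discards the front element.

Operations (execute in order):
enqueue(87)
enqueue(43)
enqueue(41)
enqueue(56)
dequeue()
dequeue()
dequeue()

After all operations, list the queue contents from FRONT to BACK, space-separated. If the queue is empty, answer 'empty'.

Answer: 56

Derivation:
enqueue(87): [87]
enqueue(43): [87, 43]
enqueue(41): [87, 43, 41]
enqueue(56): [87, 43, 41, 56]
dequeue(): [43, 41, 56]
dequeue(): [41, 56]
dequeue(): [56]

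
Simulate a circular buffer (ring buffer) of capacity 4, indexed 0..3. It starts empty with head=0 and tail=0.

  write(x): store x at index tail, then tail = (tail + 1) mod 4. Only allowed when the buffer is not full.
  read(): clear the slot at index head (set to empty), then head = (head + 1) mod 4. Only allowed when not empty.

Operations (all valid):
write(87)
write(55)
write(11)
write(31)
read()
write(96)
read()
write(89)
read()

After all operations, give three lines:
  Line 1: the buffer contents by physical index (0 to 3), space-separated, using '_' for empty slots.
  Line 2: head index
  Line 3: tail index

Answer: 96 89 _ 31
3
2

Derivation:
write(87): buf=[87 _ _ _], head=0, tail=1, size=1
write(55): buf=[87 55 _ _], head=0, tail=2, size=2
write(11): buf=[87 55 11 _], head=0, tail=3, size=3
write(31): buf=[87 55 11 31], head=0, tail=0, size=4
read(): buf=[_ 55 11 31], head=1, tail=0, size=3
write(96): buf=[96 55 11 31], head=1, tail=1, size=4
read(): buf=[96 _ 11 31], head=2, tail=1, size=3
write(89): buf=[96 89 11 31], head=2, tail=2, size=4
read(): buf=[96 89 _ 31], head=3, tail=2, size=3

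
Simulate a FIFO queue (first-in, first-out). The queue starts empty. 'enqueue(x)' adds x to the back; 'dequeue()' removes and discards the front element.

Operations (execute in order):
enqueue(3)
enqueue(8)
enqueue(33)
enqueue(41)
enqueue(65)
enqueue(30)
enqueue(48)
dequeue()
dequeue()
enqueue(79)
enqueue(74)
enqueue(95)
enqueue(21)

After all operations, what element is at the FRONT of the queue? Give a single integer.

Answer: 33

Derivation:
enqueue(3): queue = [3]
enqueue(8): queue = [3, 8]
enqueue(33): queue = [3, 8, 33]
enqueue(41): queue = [3, 8, 33, 41]
enqueue(65): queue = [3, 8, 33, 41, 65]
enqueue(30): queue = [3, 8, 33, 41, 65, 30]
enqueue(48): queue = [3, 8, 33, 41, 65, 30, 48]
dequeue(): queue = [8, 33, 41, 65, 30, 48]
dequeue(): queue = [33, 41, 65, 30, 48]
enqueue(79): queue = [33, 41, 65, 30, 48, 79]
enqueue(74): queue = [33, 41, 65, 30, 48, 79, 74]
enqueue(95): queue = [33, 41, 65, 30, 48, 79, 74, 95]
enqueue(21): queue = [33, 41, 65, 30, 48, 79, 74, 95, 21]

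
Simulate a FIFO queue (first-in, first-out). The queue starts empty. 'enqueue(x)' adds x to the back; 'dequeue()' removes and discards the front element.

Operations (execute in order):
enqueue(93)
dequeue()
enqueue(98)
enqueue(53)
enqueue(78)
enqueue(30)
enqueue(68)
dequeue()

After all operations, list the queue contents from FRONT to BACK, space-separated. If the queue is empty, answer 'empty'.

enqueue(93): [93]
dequeue(): []
enqueue(98): [98]
enqueue(53): [98, 53]
enqueue(78): [98, 53, 78]
enqueue(30): [98, 53, 78, 30]
enqueue(68): [98, 53, 78, 30, 68]
dequeue(): [53, 78, 30, 68]

Answer: 53 78 30 68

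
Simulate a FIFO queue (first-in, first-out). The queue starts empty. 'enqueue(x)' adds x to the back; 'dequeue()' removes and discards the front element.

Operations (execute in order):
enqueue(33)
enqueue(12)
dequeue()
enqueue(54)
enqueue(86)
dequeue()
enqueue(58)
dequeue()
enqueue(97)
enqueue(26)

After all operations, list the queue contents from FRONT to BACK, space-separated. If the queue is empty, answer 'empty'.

Answer: 86 58 97 26

Derivation:
enqueue(33): [33]
enqueue(12): [33, 12]
dequeue(): [12]
enqueue(54): [12, 54]
enqueue(86): [12, 54, 86]
dequeue(): [54, 86]
enqueue(58): [54, 86, 58]
dequeue(): [86, 58]
enqueue(97): [86, 58, 97]
enqueue(26): [86, 58, 97, 26]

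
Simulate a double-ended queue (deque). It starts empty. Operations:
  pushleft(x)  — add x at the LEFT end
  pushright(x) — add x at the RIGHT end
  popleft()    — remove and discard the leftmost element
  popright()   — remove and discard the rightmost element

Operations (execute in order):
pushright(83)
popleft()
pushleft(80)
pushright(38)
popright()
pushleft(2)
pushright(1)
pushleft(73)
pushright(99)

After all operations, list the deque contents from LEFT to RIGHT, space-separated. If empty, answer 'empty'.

pushright(83): [83]
popleft(): []
pushleft(80): [80]
pushright(38): [80, 38]
popright(): [80]
pushleft(2): [2, 80]
pushright(1): [2, 80, 1]
pushleft(73): [73, 2, 80, 1]
pushright(99): [73, 2, 80, 1, 99]

Answer: 73 2 80 1 99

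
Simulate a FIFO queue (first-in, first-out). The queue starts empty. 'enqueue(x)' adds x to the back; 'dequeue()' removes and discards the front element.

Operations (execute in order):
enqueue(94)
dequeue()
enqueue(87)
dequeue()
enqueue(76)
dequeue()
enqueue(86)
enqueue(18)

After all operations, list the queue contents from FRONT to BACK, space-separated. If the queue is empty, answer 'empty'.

enqueue(94): [94]
dequeue(): []
enqueue(87): [87]
dequeue(): []
enqueue(76): [76]
dequeue(): []
enqueue(86): [86]
enqueue(18): [86, 18]

Answer: 86 18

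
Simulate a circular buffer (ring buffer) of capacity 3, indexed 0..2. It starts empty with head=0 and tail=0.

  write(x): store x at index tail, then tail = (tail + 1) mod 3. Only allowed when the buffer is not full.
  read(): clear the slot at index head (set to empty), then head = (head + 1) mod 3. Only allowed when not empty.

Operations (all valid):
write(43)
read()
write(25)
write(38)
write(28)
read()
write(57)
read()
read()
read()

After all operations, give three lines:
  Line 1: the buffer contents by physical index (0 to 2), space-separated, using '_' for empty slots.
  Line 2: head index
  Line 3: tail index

write(43): buf=[43 _ _], head=0, tail=1, size=1
read(): buf=[_ _ _], head=1, tail=1, size=0
write(25): buf=[_ 25 _], head=1, tail=2, size=1
write(38): buf=[_ 25 38], head=1, tail=0, size=2
write(28): buf=[28 25 38], head=1, tail=1, size=3
read(): buf=[28 _ 38], head=2, tail=1, size=2
write(57): buf=[28 57 38], head=2, tail=2, size=3
read(): buf=[28 57 _], head=0, tail=2, size=2
read(): buf=[_ 57 _], head=1, tail=2, size=1
read(): buf=[_ _ _], head=2, tail=2, size=0

Answer: _ _ _
2
2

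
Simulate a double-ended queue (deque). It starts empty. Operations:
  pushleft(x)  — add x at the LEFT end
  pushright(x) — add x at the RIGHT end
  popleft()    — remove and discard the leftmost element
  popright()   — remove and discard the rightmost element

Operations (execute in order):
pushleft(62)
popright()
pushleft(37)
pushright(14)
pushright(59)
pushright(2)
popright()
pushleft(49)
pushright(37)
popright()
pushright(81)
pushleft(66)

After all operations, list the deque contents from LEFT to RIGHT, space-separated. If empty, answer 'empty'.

pushleft(62): [62]
popright(): []
pushleft(37): [37]
pushright(14): [37, 14]
pushright(59): [37, 14, 59]
pushright(2): [37, 14, 59, 2]
popright(): [37, 14, 59]
pushleft(49): [49, 37, 14, 59]
pushright(37): [49, 37, 14, 59, 37]
popright(): [49, 37, 14, 59]
pushright(81): [49, 37, 14, 59, 81]
pushleft(66): [66, 49, 37, 14, 59, 81]

Answer: 66 49 37 14 59 81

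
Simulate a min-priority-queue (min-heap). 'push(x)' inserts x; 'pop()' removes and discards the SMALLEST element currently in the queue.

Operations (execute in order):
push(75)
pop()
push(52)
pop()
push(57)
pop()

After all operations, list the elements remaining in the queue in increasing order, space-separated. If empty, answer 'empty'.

push(75): heap contents = [75]
pop() → 75: heap contents = []
push(52): heap contents = [52]
pop() → 52: heap contents = []
push(57): heap contents = [57]
pop() → 57: heap contents = []

Answer: empty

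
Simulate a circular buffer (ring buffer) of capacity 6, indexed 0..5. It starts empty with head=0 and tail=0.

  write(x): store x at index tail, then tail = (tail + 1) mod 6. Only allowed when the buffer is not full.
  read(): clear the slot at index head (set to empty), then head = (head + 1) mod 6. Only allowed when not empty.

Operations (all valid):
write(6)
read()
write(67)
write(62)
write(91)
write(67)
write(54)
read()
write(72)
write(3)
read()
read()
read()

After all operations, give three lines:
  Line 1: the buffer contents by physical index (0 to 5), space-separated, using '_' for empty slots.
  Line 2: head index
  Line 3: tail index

Answer: 72 3 _ _ _ 54
5
2

Derivation:
write(6): buf=[6 _ _ _ _ _], head=0, tail=1, size=1
read(): buf=[_ _ _ _ _ _], head=1, tail=1, size=0
write(67): buf=[_ 67 _ _ _ _], head=1, tail=2, size=1
write(62): buf=[_ 67 62 _ _ _], head=1, tail=3, size=2
write(91): buf=[_ 67 62 91 _ _], head=1, tail=4, size=3
write(67): buf=[_ 67 62 91 67 _], head=1, tail=5, size=4
write(54): buf=[_ 67 62 91 67 54], head=1, tail=0, size=5
read(): buf=[_ _ 62 91 67 54], head=2, tail=0, size=4
write(72): buf=[72 _ 62 91 67 54], head=2, tail=1, size=5
write(3): buf=[72 3 62 91 67 54], head=2, tail=2, size=6
read(): buf=[72 3 _ 91 67 54], head=3, tail=2, size=5
read(): buf=[72 3 _ _ 67 54], head=4, tail=2, size=4
read(): buf=[72 3 _ _ _ 54], head=5, tail=2, size=3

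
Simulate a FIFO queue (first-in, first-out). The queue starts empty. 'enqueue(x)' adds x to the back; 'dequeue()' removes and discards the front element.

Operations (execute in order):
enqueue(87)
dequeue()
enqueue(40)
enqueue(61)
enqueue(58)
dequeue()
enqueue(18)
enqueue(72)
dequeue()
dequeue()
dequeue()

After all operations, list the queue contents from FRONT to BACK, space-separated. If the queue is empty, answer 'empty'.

Answer: 72

Derivation:
enqueue(87): [87]
dequeue(): []
enqueue(40): [40]
enqueue(61): [40, 61]
enqueue(58): [40, 61, 58]
dequeue(): [61, 58]
enqueue(18): [61, 58, 18]
enqueue(72): [61, 58, 18, 72]
dequeue(): [58, 18, 72]
dequeue(): [18, 72]
dequeue(): [72]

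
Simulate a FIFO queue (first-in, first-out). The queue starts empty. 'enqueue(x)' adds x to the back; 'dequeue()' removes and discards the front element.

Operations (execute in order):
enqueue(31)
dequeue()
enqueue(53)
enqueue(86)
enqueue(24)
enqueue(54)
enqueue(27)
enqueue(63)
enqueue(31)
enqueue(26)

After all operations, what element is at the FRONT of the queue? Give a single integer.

enqueue(31): queue = [31]
dequeue(): queue = []
enqueue(53): queue = [53]
enqueue(86): queue = [53, 86]
enqueue(24): queue = [53, 86, 24]
enqueue(54): queue = [53, 86, 24, 54]
enqueue(27): queue = [53, 86, 24, 54, 27]
enqueue(63): queue = [53, 86, 24, 54, 27, 63]
enqueue(31): queue = [53, 86, 24, 54, 27, 63, 31]
enqueue(26): queue = [53, 86, 24, 54, 27, 63, 31, 26]

Answer: 53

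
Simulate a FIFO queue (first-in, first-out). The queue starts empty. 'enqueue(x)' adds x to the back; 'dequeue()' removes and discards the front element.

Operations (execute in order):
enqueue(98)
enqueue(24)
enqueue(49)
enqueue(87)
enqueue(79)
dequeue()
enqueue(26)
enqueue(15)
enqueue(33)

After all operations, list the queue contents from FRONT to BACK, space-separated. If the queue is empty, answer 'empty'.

Answer: 24 49 87 79 26 15 33

Derivation:
enqueue(98): [98]
enqueue(24): [98, 24]
enqueue(49): [98, 24, 49]
enqueue(87): [98, 24, 49, 87]
enqueue(79): [98, 24, 49, 87, 79]
dequeue(): [24, 49, 87, 79]
enqueue(26): [24, 49, 87, 79, 26]
enqueue(15): [24, 49, 87, 79, 26, 15]
enqueue(33): [24, 49, 87, 79, 26, 15, 33]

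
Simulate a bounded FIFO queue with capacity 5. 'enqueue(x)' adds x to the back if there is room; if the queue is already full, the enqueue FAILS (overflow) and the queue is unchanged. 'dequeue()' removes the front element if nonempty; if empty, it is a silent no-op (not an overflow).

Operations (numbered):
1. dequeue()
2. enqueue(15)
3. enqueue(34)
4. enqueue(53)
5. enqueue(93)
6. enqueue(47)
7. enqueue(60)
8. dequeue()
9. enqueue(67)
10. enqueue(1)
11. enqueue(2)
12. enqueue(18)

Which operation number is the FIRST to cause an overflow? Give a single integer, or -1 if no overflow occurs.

1. dequeue(): empty, no-op, size=0
2. enqueue(15): size=1
3. enqueue(34): size=2
4. enqueue(53): size=3
5. enqueue(93): size=4
6. enqueue(47): size=5
7. enqueue(60): size=5=cap → OVERFLOW (fail)
8. dequeue(): size=4
9. enqueue(67): size=5
10. enqueue(1): size=5=cap → OVERFLOW (fail)
11. enqueue(2): size=5=cap → OVERFLOW (fail)
12. enqueue(18): size=5=cap → OVERFLOW (fail)

Answer: 7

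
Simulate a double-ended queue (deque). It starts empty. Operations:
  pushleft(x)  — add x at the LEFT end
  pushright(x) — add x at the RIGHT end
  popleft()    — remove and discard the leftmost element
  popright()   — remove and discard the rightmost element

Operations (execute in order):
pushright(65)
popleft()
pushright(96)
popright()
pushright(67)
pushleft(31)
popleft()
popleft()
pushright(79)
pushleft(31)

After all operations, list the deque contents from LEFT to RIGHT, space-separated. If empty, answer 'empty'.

pushright(65): [65]
popleft(): []
pushright(96): [96]
popright(): []
pushright(67): [67]
pushleft(31): [31, 67]
popleft(): [67]
popleft(): []
pushright(79): [79]
pushleft(31): [31, 79]

Answer: 31 79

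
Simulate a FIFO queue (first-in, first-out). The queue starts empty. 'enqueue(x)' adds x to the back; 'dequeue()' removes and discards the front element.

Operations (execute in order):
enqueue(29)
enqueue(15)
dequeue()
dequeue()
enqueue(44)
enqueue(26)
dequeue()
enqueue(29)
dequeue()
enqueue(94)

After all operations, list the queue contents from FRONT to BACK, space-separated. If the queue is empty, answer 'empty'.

Answer: 29 94

Derivation:
enqueue(29): [29]
enqueue(15): [29, 15]
dequeue(): [15]
dequeue(): []
enqueue(44): [44]
enqueue(26): [44, 26]
dequeue(): [26]
enqueue(29): [26, 29]
dequeue(): [29]
enqueue(94): [29, 94]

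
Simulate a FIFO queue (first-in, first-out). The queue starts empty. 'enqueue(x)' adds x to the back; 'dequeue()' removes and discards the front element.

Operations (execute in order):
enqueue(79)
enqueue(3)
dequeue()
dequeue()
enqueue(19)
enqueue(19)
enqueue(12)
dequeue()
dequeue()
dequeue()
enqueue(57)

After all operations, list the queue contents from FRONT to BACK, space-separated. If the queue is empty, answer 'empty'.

Answer: 57

Derivation:
enqueue(79): [79]
enqueue(3): [79, 3]
dequeue(): [3]
dequeue(): []
enqueue(19): [19]
enqueue(19): [19, 19]
enqueue(12): [19, 19, 12]
dequeue(): [19, 12]
dequeue(): [12]
dequeue(): []
enqueue(57): [57]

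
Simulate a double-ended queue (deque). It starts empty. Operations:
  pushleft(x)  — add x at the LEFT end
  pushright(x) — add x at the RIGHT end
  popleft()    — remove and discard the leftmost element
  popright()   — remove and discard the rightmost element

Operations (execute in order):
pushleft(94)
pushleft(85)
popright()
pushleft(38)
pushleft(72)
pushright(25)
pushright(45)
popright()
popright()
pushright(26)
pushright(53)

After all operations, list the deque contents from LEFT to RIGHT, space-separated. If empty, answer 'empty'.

Answer: 72 38 85 26 53

Derivation:
pushleft(94): [94]
pushleft(85): [85, 94]
popright(): [85]
pushleft(38): [38, 85]
pushleft(72): [72, 38, 85]
pushright(25): [72, 38, 85, 25]
pushright(45): [72, 38, 85, 25, 45]
popright(): [72, 38, 85, 25]
popright(): [72, 38, 85]
pushright(26): [72, 38, 85, 26]
pushright(53): [72, 38, 85, 26, 53]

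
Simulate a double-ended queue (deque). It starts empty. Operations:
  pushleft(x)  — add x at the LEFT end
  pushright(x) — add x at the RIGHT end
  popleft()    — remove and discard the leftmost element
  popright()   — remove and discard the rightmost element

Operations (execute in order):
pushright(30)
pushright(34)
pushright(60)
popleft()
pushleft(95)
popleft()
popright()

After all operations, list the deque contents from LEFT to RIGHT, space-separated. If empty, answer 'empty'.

Answer: 34

Derivation:
pushright(30): [30]
pushright(34): [30, 34]
pushright(60): [30, 34, 60]
popleft(): [34, 60]
pushleft(95): [95, 34, 60]
popleft(): [34, 60]
popright(): [34]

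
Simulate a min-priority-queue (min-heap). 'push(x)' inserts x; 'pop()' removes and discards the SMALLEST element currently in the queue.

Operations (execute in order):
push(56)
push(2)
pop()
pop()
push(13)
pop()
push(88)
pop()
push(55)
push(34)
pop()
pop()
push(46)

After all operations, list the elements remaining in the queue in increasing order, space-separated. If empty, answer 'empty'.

push(56): heap contents = [56]
push(2): heap contents = [2, 56]
pop() → 2: heap contents = [56]
pop() → 56: heap contents = []
push(13): heap contents = [13]
pop() → 13: heap contents = []
push(88): heap contents = [88]
pop() → 88: heap contents = []
push(55): heap contents = [55]
push(34): heap contents = [34, 55]
pop() → 34: heap contents = [55]
pop() → 55: heap contents = []
push(46): heap contents = [46]

Answer: 46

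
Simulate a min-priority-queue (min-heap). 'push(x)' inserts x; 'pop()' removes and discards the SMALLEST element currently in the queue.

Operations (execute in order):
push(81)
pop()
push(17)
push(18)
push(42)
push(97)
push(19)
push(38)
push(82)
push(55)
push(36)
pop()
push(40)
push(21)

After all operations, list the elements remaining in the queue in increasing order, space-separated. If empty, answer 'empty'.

push(81): heap contents = [81]
pop() → 81: heap contents = []
push(17): heap contents = [17]
push(18): heap contents = [17, 18]
push(42): heap contents = [17, 18, 42]
push(97): heap contents = [17, 18, 42, 97]
push(19): heap contents = [17, 18, 19, 42, 97]
push(38): heap contents = [17, 18, 19, 38, 42, 97]
push(82): heap contents = [17, 18, 19, 38, 42, 82, 97]
push(55): heap contents = [17, 18, 19, 38, 42, 55, 82, 97]
push(36): heap contents = [17, 18, 19, 36, 38, 42, 55, 82, 97]
pop() → 17: heap contents = [18, 19, 36, 38, 42, 55, 82, 97]
push(40): heap contents = [18, 19, 36, 38, 40, 42, 55, 82, 97]
push(21): heap contents = [18, 19, 21, 36, 38, 40, 42, 55, 82, 97]

Answer: 18 19 21 36 38 40 42 55 82 97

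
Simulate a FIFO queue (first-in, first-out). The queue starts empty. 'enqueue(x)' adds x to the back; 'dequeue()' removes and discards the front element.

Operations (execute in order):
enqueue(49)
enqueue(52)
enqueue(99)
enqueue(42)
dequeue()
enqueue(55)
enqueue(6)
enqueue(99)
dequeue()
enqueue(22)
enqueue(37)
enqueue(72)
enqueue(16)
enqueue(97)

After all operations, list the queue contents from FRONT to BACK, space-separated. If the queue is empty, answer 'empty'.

enqueue(49): [49]
enqueue(52): [49, 52]
enqueue(99): [49, 52, 99]
enqueue(42): [49, 52, 99, 42]
dequeue(): [52, 99, 42]
enqueue(55): [52, 99, 42, 55]
enqueue(6): [52, 99, 42, 55, 6]
enqueue(99): [52, 99, 42, 55, 6, 99]
dequeue(): [99, 42, 55, 6, 99]
enqueue(22): [99, 42, 55, 6, 99, 22]
enqueue(37): [99, 42, 55, 6, 99, 22, 37]
enqueue(72): [99, 42, 55, 6, 99, 22, 37, 72]
enqueue(16): [99, 42, 55, 6, 99, 22, 37, 72, 16]
enqueue(97): [99, 42, 55, 6, 99, 22, 37, 72, 16, 97]

Answer: 99 42 55 6 99 22 37 72 16 97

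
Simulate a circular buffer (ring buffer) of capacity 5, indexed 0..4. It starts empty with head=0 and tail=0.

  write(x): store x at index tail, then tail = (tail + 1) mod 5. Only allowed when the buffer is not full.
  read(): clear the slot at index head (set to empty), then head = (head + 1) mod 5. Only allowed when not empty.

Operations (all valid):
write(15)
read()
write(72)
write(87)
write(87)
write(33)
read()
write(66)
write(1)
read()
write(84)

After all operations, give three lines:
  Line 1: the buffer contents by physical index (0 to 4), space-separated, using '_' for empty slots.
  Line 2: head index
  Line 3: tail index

Answer: 66 1 84 87 33
3
3

Derivation:
write(15): buf=[15 _ _ _ _], head=0, tail=1, size=1
read(): buf=[_ _ _ _ _], head=1, tail=1, size=0
write(72): buf=[_ 72 _ _ _], head=1, tail=2, size=1
write(87): buf=[_ 72 87 _ _], head=1, tail=3, size=2
write(87): buf=[_ 72 87 87 _], head=1, tail=4, size=3
write(33): buf=[_ 72 87 87 33], head=1, tail=0, size=4
read(): buf=[_ _ 87 87 33], head=2, tail=0, size=3
write(66): buf=[66 _ 87 87 33], head=2, tail=1, size=4
write(1): buf=[66 1 87 87 33], head=2, tail=2, size=5
read(): buf=[66 1 _ 87 33], head=3, tail=2, size=4
write(84): buf=[66 1 84 87 33], head=3, tail=3, size=5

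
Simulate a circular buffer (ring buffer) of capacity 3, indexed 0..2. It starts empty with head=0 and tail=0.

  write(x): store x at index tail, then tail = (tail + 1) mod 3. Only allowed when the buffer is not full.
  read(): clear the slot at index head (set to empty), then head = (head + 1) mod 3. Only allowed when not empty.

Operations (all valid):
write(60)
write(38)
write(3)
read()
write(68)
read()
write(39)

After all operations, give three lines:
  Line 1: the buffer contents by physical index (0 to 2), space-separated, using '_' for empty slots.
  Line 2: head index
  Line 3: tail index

write(60): buf=[60 _ _], head=0, tail=1, size=1
write(38): buf=[60 38 _], head=0, tail=2, size=2
write(3): buf=[60 38 3], head=0, tail=0, size=3
read(): buf=[_ 38 3], head=1, tail=0, size=2
write(68): buf=[68 38 3], head=1, tail=1, size=3
read(): buf=[68 _ 3], head=2, tail=1, size=2
write(39): buf=[68 39 3], head=2, tail=2, size=3

Answer: 68 39 3
2
2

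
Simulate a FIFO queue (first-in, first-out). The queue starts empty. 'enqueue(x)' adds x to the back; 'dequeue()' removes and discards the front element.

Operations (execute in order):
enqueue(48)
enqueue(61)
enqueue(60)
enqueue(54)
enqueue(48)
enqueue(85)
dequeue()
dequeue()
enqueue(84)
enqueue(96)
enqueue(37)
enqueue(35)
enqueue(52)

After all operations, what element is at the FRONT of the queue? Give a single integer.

Answer: 60

Derivation:
enqueue(48): queue = [48]
enqueue(61): queue = [48, 61]
enqueue(60): queue = [48, 61, 60]
enqueue(54): queue = [48, 61, 60, 54]
enqueue(48): queue = [48, 61, 60, 54, 48]
enqueue(85): queue = [48, 61, 60, 54, 48, 85]
dequeue(): queue = [61, 60, 54, 48, 85]
dequeue(): queue = [60, 54, 48, 85]
enqueue(84): queue = [60, 54, 48, 85, 84]
enqueue(96): queue = [60, 54, 48, 85, 84, 96]
enqueue(37): queue = [60, 54, 48, 85, 84, 96, 37]
enqueue(35): queue = [60, 54, 48, 85, 84, 96, 37, 35]
enqueue(52): queue = [60, 54, 48, 85, 84, 96, 37, 35, 52]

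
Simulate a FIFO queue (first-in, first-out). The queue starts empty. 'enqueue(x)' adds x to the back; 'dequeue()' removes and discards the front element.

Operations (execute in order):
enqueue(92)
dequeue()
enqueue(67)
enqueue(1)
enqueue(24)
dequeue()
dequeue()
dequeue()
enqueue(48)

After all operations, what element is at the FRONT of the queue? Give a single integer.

Answer: 48

Derivation:
enqueue(92): queue = [92]
dequeue(): queue = []
enqueue(67): queue = [67]
enqueue(1): queue = [67, 1]
enqueue(24): queue = [67, 1, 24]
dequeue(): queue = [1, 24]
dequeue(): queue = [24]
dequeue(): queue = []
enqueue(48): queue = [48]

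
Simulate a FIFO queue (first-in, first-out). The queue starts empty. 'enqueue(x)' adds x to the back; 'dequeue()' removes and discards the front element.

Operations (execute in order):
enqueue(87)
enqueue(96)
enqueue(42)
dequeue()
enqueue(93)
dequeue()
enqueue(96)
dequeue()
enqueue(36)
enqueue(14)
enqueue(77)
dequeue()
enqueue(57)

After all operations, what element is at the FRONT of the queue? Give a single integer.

enqueue(87): queue = [87]
enqueue(96): queue = [87, 96]
enqueue(42): queue = [87, 96, 42]
dequeue(): queue = [96, 42]
enqueue(93): queue = [96, 42, 93]
dequeue(): queue = [42, 93]
enqueue(96): queue = [42, 93, 96]
dequeue(): queue = [93, 96]
enqueue(36): queue = [93, 96, 36]
enqueue(14): queue = [93, 96, 36, 14]
enqueue(77): queue = [93, 96, 36, 14, 77]
dequeue(): queue = [96, 36, 14, 77]
enqueue(57): queue = [96, 36, 14, 77, 57]

Answer: 96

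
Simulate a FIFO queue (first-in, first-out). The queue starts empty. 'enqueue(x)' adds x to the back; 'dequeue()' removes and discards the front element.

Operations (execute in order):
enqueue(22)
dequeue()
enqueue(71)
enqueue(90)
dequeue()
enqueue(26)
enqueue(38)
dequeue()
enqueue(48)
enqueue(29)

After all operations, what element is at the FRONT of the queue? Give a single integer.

enqueue(22): queue = [22]
dequeue(): queue = []
enqueue(71): queue = [71]
enqueue(90): queue = [71, 90]
dequeue(): queue = [90]
enqueue(26): queue = [90, 26]
enqueue(38): queue = [90, 26, 38]
dequeue(): queue = [26, 38]
enqueue(48): queue = [26, 38, 48]
enqueue(29): queue = [26, 38, 48, 29]

Answer: 26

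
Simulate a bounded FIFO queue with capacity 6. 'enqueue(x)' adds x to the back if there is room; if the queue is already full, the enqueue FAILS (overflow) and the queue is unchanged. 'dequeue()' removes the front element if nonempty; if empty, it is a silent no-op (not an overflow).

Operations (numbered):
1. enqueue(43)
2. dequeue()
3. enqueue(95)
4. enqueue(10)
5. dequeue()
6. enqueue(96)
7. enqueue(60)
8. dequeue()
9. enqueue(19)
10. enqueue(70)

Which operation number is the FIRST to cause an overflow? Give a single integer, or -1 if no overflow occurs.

1. enqueue(43): size=1
2. dequeue(): size=0
3. enqueue(95): size=1
4. enqueue(10): size=2
5. dequeue(): size=1
6. enqueue(96): size=2
7. enqueue(60): size=3
8. dequeue(): size=2
9. enqueue(19): size=3
10. enqueue(70): size=4

Answer: -1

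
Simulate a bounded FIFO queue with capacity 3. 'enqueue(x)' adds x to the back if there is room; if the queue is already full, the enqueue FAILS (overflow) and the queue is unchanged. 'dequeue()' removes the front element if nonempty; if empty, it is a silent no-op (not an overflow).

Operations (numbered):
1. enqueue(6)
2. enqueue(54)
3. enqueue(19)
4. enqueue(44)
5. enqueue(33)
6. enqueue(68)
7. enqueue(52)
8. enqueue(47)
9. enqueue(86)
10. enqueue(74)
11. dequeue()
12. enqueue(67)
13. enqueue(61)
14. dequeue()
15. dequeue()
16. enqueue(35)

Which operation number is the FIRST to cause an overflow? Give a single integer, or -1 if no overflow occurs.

1. enqueue(6): size=1
2. enqueue(54): size=2
3. enqueue(19): size=3
4. enqueue(44): size=3=cap → OVERFLOW (fail)
5. enqueue(33): size=3=cap → OVERFLOW (fail)
6. enqueue(68): size=3=cap → OVERFLOW (fail)
7. enqueue(52): size=3=cap → OVERFLOW (fail)
8. enqueue(47): size=3=cap → OVERFLOW (fail)
9. enqueue(86): size=3=cap → OVERFLOW (fail)
10. enqueue(74): size=3=cap → OVERFLOW (fail)
11. dequeue(): size=2
12. enqueue(67): size=3
13. enqueue(61): size=3=cap → OVERFLOW (fail)
14. dequeue(): size=2
15. dequeue(): size=1
16. enqueue(35): size=2

Answer: 4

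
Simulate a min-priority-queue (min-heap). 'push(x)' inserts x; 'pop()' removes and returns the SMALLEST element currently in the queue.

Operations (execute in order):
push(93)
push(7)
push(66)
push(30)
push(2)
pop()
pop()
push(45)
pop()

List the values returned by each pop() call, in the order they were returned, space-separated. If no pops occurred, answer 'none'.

push(93): heap contents = [93]
push(7): heap contents = [7, 93]
push(66): heap contents = [7, 66, 93]
push(30): heap contents = [7, 30, 66, 93]
push(2): heap contents = [2, 7, 30, 66, 93]
pop() → 2: heap contents = [7, 30, 66, 93]
pop() → 7: heap contents = [30, 66, 93]
push(45): heap contents = [30, 45, 66, 93]
pop() → 30: heap contents = [45, 66, 93]

Answer: 2 7 30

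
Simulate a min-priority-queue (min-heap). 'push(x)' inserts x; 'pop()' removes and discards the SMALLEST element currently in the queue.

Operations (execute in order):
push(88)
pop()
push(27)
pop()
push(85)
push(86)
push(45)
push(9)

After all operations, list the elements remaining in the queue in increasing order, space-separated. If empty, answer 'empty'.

Answer: 9 45 85 86

Derivation:
push(88): heap contents = [88]
pop() → 88: heap contents = []
push(27): heap contents = [27]
pop() → 27: heap contents = []
push(85): heap contents = [85]
push(86): heap contents = [85, 86]
push(45): heap contents = [45, 85, 86]
push(9): heap contents = [9, 45, 85, 86]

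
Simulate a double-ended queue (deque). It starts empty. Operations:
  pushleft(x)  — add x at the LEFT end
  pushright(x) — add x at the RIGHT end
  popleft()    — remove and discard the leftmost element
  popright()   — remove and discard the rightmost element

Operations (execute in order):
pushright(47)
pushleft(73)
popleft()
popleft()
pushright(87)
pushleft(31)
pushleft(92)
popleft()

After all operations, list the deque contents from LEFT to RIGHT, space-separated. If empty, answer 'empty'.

pushright(47): [47]
pushleft(73): [73, 47]
popleft(): [47]
popleft(): []
pushright(87): [87]
pushleft(31): [31, 87]
pushleft(92): [92, 31, 87]
popleft(): [31, 87]

Answer: 31 87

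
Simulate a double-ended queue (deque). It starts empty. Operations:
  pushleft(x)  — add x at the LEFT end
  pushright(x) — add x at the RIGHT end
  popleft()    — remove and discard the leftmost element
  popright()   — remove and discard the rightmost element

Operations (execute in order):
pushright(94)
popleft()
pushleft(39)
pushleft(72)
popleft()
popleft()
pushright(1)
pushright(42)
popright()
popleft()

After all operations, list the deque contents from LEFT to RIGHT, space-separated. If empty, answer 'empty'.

Answer: empty

Derivation:
pushright(94): [94]
popleft(): []
pushleft(39): [39]
pushleft(72): [72, 39]
popleft(): [39]
popleft(): []
pushright(1): [1]
pushright(42): [1, 42]
popright(): [1]
popleft(): []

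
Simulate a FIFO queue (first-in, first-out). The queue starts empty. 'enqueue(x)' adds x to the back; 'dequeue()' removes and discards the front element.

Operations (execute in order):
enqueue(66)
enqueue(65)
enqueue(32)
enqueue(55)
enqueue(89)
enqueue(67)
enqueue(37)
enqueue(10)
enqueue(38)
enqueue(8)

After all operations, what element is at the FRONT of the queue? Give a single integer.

Answer: 66

Derivation:
enqueue(66): queue = [66]
enqueue(65): queue = [66, 65]
enqueue(32): queue = [66, 65, 32]
enqueue(55): queue = [66, 65, 32, 55]
enqueue(89): queue = [66, 65, 32, 55, 89]
enqueue(67): queue = [66, 65, 32, 55, 89, 67]
enqueue(37): queue = [66, 65, 32, 55, 89, 67, 37]
enqueue(10): queue = [66, 65, 32, 55, 89, 67, 37, 10]
enqueue(38): queue = [66, 65, 32, 55, 89, 67, 37, 10, 38]
enqueue(8): queue = [66, 65, 32, 55, 89, 67, 37, 10, 38, 8]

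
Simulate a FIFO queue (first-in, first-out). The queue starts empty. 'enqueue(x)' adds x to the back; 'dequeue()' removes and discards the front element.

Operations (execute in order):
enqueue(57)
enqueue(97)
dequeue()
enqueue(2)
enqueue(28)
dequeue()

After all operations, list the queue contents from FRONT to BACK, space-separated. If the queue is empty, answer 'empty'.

Answer: 2 28

Derivation:
enqueue(57): [57]
enqueue(97): [57, 97]
dequeue(): [97]
enqueue(2): [97, 2]
enqueue(28): [97, 2, 28]
dequeue(): [2, 28]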